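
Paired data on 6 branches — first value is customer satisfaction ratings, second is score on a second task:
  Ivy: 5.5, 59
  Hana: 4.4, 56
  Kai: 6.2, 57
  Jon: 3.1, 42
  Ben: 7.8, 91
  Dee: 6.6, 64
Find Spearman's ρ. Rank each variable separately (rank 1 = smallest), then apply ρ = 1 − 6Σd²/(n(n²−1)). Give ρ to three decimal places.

Ranks of variable 1: 3, 2, 4, 1, 6, 5
Ranks of variable 2: 4, 2, 3, 1, 6, 5
d = r₁ − r₂: -1, 0, 1, 0, 0, 0
d²: 1, 0, 1, 0, 0, 0; Σd² = 2
ρ = 1 − 6·2/(6·35) = 1 − 12/210 = 0.943

0.943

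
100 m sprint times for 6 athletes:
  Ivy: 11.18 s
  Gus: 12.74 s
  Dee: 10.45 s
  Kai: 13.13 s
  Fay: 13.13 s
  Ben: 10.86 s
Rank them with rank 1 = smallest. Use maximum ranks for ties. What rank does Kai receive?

6

Sorted (ascending): 10.45, 10.86, 11.18, 12.74, 13.13, 13.13
The 2 values of 13.13 occupy positions 5–6 → each gets rank 6.
Kai has value 13.13 s → rank 6.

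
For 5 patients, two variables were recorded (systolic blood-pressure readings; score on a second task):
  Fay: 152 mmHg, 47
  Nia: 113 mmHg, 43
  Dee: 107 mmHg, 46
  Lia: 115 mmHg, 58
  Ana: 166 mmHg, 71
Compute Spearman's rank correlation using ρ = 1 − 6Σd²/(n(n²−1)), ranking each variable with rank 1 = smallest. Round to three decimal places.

0.800

Ranks of variable 1: 4, 2, 1, 3, 5
Ranks of variable 2: 3, 1, 2, 4, 5
d = r₁ − r₂: 1, 1, -1, -1, 0
d²: 1, 1, 1, 1, 0; Σd² = 4
ρ = 1 − 6·4/(5·24) = 1 − 24/120 = 0.800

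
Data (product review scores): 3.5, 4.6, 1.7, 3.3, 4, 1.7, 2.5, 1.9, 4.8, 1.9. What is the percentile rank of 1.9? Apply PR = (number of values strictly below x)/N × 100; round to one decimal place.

N = 10.
Strictly below 1.9: 2. Equal to 1.9: 2.
PR = 2/10 × 100 = 20.0

20.0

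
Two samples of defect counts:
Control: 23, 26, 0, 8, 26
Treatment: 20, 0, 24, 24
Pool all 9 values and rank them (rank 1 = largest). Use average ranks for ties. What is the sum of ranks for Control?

23.5

Sorted (descending): 26, 26, 24, 24, 23, 20, 8, 0, 0
The 2 values of 26 occupy positions 1–2 → average rank (1+2)/2 = 1.5.
The 2 values of 24 occupy positions 3–4 → average rank (3+4)/2 = 3.5.
The 2 values of 0 occupy positions 8–9 → average rank (8+9)/2 = 8.5.
Control values → pooled ranks: 23→5, 26→1.5, 0→8.5, 8→7, 26→1.5
Rank sum = 5 + 1.5 + 8.5 + 7 + 1.5 = 23.5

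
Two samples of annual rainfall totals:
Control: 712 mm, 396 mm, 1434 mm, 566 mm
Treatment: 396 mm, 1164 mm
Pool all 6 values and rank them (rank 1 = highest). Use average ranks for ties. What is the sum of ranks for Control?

13.5

Sorted (descending): 1434, 1164, 712, 566, 396, 396
The 2 values of 396 occupy positions 5–6 → average rank (5+6)/2 = 5.5.
Control values → pooled ranks: 712→3, 396→5.5, 1434→1, 566→4
Rank sum = 3 + 5.5 + 1 + 4 = 13.5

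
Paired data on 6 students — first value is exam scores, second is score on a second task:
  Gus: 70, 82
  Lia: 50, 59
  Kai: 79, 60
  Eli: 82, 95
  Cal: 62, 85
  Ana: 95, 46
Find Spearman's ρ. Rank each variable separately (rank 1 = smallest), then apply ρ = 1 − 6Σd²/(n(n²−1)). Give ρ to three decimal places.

-0.086

Ranks of variable 1: 3, 1, 4, 5, 2, 6
Ranks of variable 2: 4, 2, 3, 6, 5, 1
d = r₁ − r₂: -1, -1, 1, -1, -3, 5
d²: 1, 1, 1, 1, 9, 25; Σd² = 38
ρ = 1 − 6·38/(6·35) = 1 − 228/210 = -0.086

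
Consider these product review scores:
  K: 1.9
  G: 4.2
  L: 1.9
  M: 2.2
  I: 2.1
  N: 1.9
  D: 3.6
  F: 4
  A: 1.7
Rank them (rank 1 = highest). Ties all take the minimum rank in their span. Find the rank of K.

Sorted (descending): 4.2, 4, 3.6, 2.2, 2.1, 1.9, 1.9, 1.9, 1.7
The 3 values of 1.9 occupy positions 6–8 → each gets rank 6.
K has value 1.9 → rank 6.

6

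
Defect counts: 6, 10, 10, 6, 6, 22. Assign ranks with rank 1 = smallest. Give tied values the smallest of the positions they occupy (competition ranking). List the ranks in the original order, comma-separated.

Sorted (ascending): 6, 6, 6, 10, 10, 22
The 3 values of 6 occupy positions 1–3 → each gets rank 1.
The 2 values of 10 occupy positions 4–5 → each gets rank 4.

1, 4, 4, 1, 1, 6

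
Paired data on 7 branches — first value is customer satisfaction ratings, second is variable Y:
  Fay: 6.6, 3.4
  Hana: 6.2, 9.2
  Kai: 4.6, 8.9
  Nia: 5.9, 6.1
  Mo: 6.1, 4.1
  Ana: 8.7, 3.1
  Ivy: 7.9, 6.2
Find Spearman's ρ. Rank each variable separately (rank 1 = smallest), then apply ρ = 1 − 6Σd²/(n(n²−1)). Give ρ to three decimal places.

-0.500

Ranks of variable 1: 5, 4, 1, 2, 3, 7, 6
Ranks of variable 2: 2, 7, 6, 4, 3, 1, 5
d = r₁ − r₂: 3, -3, -5, -2, 0, 6, 1
d²: 9, 9, 25, 4, 0, 36, 1; Σd² = 84
ρ = 1 − 6·84/(7·48) = 1 − 504/336 = -0.500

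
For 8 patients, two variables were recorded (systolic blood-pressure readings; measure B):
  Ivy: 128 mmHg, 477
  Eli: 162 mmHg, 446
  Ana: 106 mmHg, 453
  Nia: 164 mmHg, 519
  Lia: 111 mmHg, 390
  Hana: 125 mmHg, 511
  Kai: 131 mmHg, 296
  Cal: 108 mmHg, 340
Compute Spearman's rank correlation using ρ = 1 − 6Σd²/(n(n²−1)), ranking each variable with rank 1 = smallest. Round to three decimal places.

Ranks of variable 1: 5, 7, 1, 8, 3, 4, 6, 2
Ranks of variable 2: 6, 4, 5, 8, 3, 7, 1, 2
d = r₁ − r₂: -1, 3, -4, 0, 0, -3, 5, 0
d²: 1, 9, 16, 0, 0, 9, 25, 0; Σd² = 60
ρ = 1 − 6·60/(8·63) = 1 − 360/504 = 0.286

0.286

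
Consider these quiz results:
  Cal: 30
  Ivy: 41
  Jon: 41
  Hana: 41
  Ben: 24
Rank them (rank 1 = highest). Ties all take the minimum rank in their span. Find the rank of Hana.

1

Sorted (descending): 41, 41, 41, 30, 24
The 3 values of 41 occupy positions 1–3 → each gets rank 1.
Hana has value 41 → rank 1.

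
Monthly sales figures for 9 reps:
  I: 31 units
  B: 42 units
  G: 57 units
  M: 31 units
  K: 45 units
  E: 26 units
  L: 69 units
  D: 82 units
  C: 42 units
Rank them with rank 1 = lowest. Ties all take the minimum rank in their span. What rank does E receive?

Sorted (ascending): 26, 31, 31, 42, 42, 45, 57, 69, 82
The 2 values of 31 occupy positions 2–3 → each gets rank 2.
The 2 values of 42 occupy positions 4–5 → each gets rank 4.
E has value 26 units → rank 1.

1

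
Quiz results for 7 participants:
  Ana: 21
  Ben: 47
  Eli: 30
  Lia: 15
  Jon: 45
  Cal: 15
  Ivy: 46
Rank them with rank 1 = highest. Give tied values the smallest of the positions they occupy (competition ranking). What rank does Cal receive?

Sorted (descending): 47, 46, 45, 30, 21, 15, 15
The 2 values of 15 occupy positions 6–7 → each gets rank 6.
Cal has value 15 → rank 6.

6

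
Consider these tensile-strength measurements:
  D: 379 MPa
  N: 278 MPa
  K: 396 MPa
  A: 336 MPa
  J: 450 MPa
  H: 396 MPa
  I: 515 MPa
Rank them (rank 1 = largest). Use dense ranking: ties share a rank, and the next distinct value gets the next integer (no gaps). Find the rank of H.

3

Sorted (descending): 515, 450, 396, 396, 379, 336, 278
The 2 values of 396 share dense rank 3.
Remaining distinct values take the next consecutive integers.
H has value 396 MPa → rank 3.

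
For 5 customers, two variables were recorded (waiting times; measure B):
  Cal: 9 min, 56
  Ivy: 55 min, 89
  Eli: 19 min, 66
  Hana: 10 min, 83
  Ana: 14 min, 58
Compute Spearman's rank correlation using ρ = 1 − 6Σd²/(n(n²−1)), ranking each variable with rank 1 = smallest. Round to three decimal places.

Ranks of variable 1: 1, 5, 4, 2, 3
Ranks of variable 2: 1, 5, 3, 4, 2
d = r₁ − r₂: 0, 0, 1, -2, 1
d²: 0, 0, 1, 4, 1; Σd² = 6
ρ = 1 − 6·6/(5·24) = 1 − 36/120 = 0.700

0.700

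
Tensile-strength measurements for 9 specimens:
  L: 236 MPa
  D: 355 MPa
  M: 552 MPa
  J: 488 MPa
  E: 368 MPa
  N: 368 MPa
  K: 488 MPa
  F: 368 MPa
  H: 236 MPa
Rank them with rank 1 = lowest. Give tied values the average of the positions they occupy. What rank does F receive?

Sorted (ascending): 236, 236, 355, 368, 368, 368, 488, 488, 552
The 2 values of 236 occupy positions 1–2 → average rank (1+2)/2 = 1.5.
The 3 values of 368 occupy positions 4–6 → average rank 5.
The 2 values of 488 occupy positions 7–8 → average rank (7+8)/2 = 7.5.
F has value 368 MPa → rank 5.

5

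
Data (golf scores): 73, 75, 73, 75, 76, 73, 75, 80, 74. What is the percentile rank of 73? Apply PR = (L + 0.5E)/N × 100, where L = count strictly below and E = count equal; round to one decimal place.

N = 9.
Strictly below 73: 0. Equal to 73: 3.
PR = (0 + 0.5·3)/9 × 100 = 16.7

16.7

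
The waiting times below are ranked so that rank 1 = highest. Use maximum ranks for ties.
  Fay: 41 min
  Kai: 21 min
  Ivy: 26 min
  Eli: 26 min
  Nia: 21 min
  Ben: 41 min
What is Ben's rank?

Sorted (descending): 41, 41, 26, 26, 21, 21
The 2 values of 41 occupy positions 1–2 → each gets rank 2.
The 2 values of 26 occupy positions 3–4 → each gets rank 4.
The 2 values of 21 occupy positions 5–6 → each gets rank 6.
Ben has value 41 min → rank 2.

2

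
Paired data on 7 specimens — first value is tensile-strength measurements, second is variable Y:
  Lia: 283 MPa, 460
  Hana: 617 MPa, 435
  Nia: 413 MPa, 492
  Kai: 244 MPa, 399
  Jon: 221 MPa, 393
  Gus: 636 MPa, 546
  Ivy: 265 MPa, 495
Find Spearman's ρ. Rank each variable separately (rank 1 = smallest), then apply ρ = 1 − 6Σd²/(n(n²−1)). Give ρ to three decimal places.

Ranks of variable 1: 4, 6, 5, 2, 1, 7, 3
Ranks of variable 2: 4, 3, 5, 2, 1, 7, 6
d = r₁ − r₂: 0, 3, 0, 0, 0, 0, -3
d²: 0, 9, 0, 0, 0, 0, 9; Σd² = 18
ρ = 1 − 6·18/(7·48) = 1 − 108/336 = 0.679

0.679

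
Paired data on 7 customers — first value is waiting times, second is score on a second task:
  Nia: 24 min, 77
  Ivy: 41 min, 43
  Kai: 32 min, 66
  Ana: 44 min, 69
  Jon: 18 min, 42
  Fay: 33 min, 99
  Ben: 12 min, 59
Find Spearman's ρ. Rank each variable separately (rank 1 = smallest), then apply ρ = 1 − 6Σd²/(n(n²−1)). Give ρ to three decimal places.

0.321

Ranks of variable 1: 3, 6, 4, 7, 2, 5, 1
Ranks of variable 2: 6, 2, 4, 5, 1, 7, 3
d = r₁ − r₂: -3, 4, 0, 2, 1, -2, -2
d²: 9, 16, 0, 4, 1, 4, 4; Σd² = 38
ρ = 1 − 6·38/(7·48) = 1 − 228/336 = 0.321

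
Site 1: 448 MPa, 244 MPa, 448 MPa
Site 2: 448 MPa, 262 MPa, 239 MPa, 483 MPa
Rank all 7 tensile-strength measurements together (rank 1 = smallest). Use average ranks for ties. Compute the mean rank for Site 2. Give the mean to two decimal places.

4.00

Sorted (ascending): 239, 244, 262, 448, 448, 448, 483
The 3 values of 448 occupy positions 4–6 → average rank 5.
Site 2 values → pooled ranks: 448→5, 262→3, 239→1, 483→7
Mean rank = (5 + 3 + 1 + 7) / 4 = 4.00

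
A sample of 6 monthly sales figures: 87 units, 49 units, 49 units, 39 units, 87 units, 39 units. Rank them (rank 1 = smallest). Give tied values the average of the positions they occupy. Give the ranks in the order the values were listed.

5.5, 3.5, 3.5, 1.5, 5.5, 1.5

Sorted (ascending): 39, 39, 49, 49, 87, 87
The 2 values of 39 occupy positions 1–2 → average rank (1+2)/2 = 1.5.
The 2 values of 49 occupy positions 3–4 → average rank (3+4)/2 = 3.5.
The 2 values of 87 occupy positions 5–6 → average rank (5+6)/2 = 5.5.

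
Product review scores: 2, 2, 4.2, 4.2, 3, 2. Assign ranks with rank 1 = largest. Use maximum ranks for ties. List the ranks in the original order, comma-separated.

Sorted (descending): 4.2, 4.2, 3, 2, 2, 2
The 2 values of 4.2 occupy positions 1–2 → each gets rank 2.
The 3 values of 2 occupy positions 4–6 → each gets rank 6.

6, 6, 2, 2, 3, 6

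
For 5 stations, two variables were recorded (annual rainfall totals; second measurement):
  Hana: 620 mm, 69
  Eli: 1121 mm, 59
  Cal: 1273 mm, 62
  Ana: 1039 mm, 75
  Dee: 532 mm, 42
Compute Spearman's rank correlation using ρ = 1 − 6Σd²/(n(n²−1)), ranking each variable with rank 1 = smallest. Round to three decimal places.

0.200

Ranks of variable 1: 2, 4, 5, 3, 1
Ranks of variable 2: 4, 2, 3, 5, 1
d = r₁ − r₂: -2, 2, 2, -2, 0
d²: 4, 4, 4, 4, 0; Σd² = 16
ρ = 1 − 6·16/(5·24) = 1 − 96/120 = 0.200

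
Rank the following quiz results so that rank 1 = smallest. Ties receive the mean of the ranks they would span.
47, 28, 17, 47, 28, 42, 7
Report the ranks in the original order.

Sorted (ascending): 7, 17, 28, 28, 42, 47, 47
The 2 values of 28 occupy positions 3–4 → average rank (3+4)/2 = 3.5.
The 2 values of 47 occupy positions 6–7 → average rank (6+7)/2 = 6.5.

6.5, 3.5, 2, 6.5, 3.5, 5, 1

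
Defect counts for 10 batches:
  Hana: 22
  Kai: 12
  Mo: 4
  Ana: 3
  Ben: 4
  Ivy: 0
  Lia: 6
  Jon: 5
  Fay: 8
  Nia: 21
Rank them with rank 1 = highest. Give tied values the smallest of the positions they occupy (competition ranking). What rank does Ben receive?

7

Sorted (descending): 22, 21, 12, 8, 6, 5, 4, 4, 3, 0
The 2 values of 4 occupy positions 7–8 → each gets rank 7.
Ben has value 4 → rank 7.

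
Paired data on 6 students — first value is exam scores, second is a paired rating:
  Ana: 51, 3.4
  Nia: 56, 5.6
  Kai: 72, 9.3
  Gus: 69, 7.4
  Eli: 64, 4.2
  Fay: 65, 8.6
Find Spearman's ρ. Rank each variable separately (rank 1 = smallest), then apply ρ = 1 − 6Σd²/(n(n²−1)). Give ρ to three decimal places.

0.886

Ranks of variable 1: 1, 2, 6, 5, 3, 4
Ranks of variable 2: 1, 3, 6, 4, 2, 5
d = r₁ − r₂: 0, -1, 0, 1, 1, -1
d²: 0, 1, 0, 1, 1, 1; Σd² = 4
ρ = 1 − 6·4/(6·35) = 1 − 24/210 = 0.886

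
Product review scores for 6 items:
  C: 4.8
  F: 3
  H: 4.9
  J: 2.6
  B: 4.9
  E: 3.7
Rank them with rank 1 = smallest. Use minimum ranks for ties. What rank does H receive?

5

Sorted (ascending): 2.6, 3, 3.7, 4.8, 4.9, 4.9
The 2 values of 4.9 occupy positions 5–6 → each gets rank 5.
H has value 4.9 → rank 5.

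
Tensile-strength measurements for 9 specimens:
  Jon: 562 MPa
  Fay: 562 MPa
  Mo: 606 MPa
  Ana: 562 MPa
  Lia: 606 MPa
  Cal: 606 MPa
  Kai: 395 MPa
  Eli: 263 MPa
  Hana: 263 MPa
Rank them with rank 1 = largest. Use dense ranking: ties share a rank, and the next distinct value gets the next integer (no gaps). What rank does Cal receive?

1

Sorted (descending): 606, 606, 606, 562, 562, 562, 395, 263, 263
The 3 values of 606 share dense rank 1.
The 3 values of 562 share dense rank 2.
The 2 values of 263 share dense rank 4.
Remaining distinct values take the next consecutive integers.
Cal has value 606 MPa → rank 1.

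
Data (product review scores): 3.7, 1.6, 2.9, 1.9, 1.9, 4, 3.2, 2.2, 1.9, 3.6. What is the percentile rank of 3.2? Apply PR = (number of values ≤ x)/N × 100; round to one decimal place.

N = 10.
Strictly below 3.2: 6. Equal to 3.2: 1.
PR = 7/10 × 100 = 70.0

70.0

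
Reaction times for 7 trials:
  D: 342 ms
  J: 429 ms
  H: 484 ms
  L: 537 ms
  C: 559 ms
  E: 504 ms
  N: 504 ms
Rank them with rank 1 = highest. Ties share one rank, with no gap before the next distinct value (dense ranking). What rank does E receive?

3

Sorted (descending): 559, 537, 504, 504, 484, 429, 342
The 2 values of 504 share dense rank 3.
Remaining distinct values take the next consecutive integers.
E has value 504 ms → rank 3.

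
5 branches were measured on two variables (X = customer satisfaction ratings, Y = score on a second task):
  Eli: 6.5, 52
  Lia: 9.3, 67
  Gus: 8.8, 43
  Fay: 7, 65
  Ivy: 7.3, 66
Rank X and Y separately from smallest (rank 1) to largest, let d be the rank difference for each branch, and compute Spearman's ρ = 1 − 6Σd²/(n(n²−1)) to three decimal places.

0.400

Ranks of variable 1: 1, 5, 4, 2, 3
Ranks of variable 2: 2, 5, 1, 3, 4
d = r₁ − r₂: -1, 0, 3, -1, -1
d²: 1, 0, 9, 1, 1; Σd² = 12
ρ = 1 − 6·12/(5·24) = 1 − 72/120 = 0.400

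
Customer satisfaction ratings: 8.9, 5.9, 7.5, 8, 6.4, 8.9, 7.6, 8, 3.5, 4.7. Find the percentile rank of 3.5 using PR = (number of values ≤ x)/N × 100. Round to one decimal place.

10.0

N = 10.
Strictly below 3.5: 0. Equal to 3.5: 1.
PR = 1/10 × 100 = 10.0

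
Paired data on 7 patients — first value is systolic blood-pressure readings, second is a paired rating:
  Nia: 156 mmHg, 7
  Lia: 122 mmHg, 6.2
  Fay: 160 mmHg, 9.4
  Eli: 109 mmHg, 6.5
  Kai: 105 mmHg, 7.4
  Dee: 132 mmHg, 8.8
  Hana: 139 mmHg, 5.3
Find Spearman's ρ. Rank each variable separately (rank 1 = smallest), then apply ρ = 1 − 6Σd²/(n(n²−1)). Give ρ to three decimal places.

Ranks of variable 1: 6, 3, 7, 2, 1, 4, 5
Ranks of variable 2: 4, 2, 7, 3, 5, 6, 1
d = r₁ − r₂: 2, 1, 0, -1, -4, -2, 4
d²: 4, 1, 0, 1, 16, 4, 16; Σd² = 42
ρ = 1 − 6·42/(7·48) = 1 − 252/336 = 0.250

0.250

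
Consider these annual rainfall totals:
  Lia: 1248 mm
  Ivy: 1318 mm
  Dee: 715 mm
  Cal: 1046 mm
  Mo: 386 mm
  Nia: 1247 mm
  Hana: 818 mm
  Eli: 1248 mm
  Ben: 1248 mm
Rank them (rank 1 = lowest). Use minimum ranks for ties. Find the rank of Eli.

Sorted (ascending): 386, 715, 818, 1046, 1247, 1248, 1248, 1248, 1318
The 3 values of 1248 occupy positions 6–8 → each gets rank 6.
Eli has value 1248 mm → rank 6.

6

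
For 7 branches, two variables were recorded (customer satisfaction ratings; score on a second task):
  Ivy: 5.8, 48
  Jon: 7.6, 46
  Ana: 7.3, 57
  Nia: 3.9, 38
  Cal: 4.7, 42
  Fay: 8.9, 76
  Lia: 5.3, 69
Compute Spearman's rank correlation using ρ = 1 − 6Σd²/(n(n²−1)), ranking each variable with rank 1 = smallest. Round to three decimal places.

Ranks of variable 1: 4, 6, 5, 1, 2, 7, 3
Ranks of variable 2: 4, 3, 5, 1, 2, 7, 6
d = r₁ − r₂: 0, 3, 0, 0, 0, 0, -3
d²: 0, 9, 0, 0, 0, 0, 9; Σd² = 18
ρ = 1 − 6·18/(7·48) = 1 − 108/336 = 0.679

0.679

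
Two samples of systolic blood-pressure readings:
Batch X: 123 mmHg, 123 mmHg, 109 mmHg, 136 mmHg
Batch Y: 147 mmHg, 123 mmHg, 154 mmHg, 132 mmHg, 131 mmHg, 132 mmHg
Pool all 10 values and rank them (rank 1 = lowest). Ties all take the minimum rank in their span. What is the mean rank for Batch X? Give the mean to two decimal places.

3.25

Sorted (ascending): 109, 123, 123, 123, 131, 132, 132, 136, 147, 154
The 3 values of 123 occupy positions 2–4 → each gets rank 2.
The 2 values of 132 occupy positions 6–7 → each gets rank 6.
Batch X values → pooled ranks: 123→2, 123→2, 109→1, 136→8
Mean rank = (2 + 2 + 1 + 8) / 4 = 3.25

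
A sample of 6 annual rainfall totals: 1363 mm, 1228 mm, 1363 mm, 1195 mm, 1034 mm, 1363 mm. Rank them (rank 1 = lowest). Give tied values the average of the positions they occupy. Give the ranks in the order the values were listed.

5, 3, 5, 2, 1, 5

Sorted (ascending): 1034, 1195, 1228, 1363, 1363, 1363
The 3 values of 1363 occupy positions 4–6 → average rank 5.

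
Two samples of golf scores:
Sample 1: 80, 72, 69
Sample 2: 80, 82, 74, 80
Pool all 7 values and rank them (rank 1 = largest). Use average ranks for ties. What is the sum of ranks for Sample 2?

12

Sorted (descending): 82, 80, 80, 80, 74, 72, 69
The 3 values of 80 occupy positions 2–4 → average rank 3.
Sample 2 values → pooled ranks: 80→3, 82→1, 74→5, 80→3
Rank sum = 3 + 1 + 5 + 3 = 12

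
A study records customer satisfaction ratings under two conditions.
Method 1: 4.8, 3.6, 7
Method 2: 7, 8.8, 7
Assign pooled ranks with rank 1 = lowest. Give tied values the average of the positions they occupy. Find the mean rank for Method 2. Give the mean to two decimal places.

4.67

Sorted (ascending): 3.6, 4.8, 7, 7, 7, 8.8
The 3 values of 7 occupy positions 3–5 → average rank 4.
Method 2 values → pooled ranks: 7→4, 8.8→6, 7→4
Mean rank = (4 + 6 + 4) / 3 = 4.67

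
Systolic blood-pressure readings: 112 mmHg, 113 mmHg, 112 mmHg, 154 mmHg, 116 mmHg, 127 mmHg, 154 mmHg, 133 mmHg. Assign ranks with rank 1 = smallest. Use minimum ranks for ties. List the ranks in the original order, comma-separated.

1, 3, 1, 7, 4, 5, 7, 6

Sorted (ascending): 112, 112, 113, 116, 127, 133, 154, 154
The 2 values of 112 occupy positions 1–2 → each gets rank 1.
The 2 values of 154 occupy positions 7–8 → each gets rank 7.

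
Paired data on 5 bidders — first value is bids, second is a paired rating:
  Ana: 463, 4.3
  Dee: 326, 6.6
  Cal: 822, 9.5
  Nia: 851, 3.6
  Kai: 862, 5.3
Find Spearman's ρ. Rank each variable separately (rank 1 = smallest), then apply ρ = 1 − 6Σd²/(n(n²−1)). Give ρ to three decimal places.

Ranks of variable 1: 2, 1, 3, 4, 5
Ranks of variable 2: 2, 4, 5, 1, 3
d = r₁ − r₂: 0, -3, -2, 3, 2
d²: 0, 9, 4, 9, 4; Σd² = 26
ρ = 1 − 6·26/(5·24) = 1 − 156/120 = -0.300

-0.300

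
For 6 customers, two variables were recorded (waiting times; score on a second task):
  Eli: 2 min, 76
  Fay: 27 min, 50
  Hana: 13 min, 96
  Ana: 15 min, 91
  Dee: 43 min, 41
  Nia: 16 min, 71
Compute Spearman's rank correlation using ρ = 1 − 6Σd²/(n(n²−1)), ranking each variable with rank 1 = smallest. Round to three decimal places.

-0.829

Ranks of variable 1: 1, 5, 2, 3, 6, 4
Ranks of variable 2: 4, 2, 6, 5, 1, 3
d = r₁ − r₂: -3, 3, -4, -2, 5, 1
d²: 9, 9, 16, 4, 25, 1; Σd² = 64
ρ = 1 − 6·64/(6·35) = 1 − 384/210 = -0.829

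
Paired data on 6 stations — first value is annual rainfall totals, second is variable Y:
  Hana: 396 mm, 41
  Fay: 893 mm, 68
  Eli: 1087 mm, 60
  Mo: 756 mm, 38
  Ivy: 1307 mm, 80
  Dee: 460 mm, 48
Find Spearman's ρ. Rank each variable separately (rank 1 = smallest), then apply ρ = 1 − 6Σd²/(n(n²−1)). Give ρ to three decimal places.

0.771

Ranks of variable 1: 1, 4, 5, 3, 6, 2
Ranks of variable 2: 2, 5, 4, 1, 6, 3
d = r₁ − r₂: -1, -1, 1, 2, 0, -1
d²: 1, 1, 1, 4, 0, 1; Σd² = 8
ρ = 1 − 6·8/(6·35) = 1 − 48/210 = 0.771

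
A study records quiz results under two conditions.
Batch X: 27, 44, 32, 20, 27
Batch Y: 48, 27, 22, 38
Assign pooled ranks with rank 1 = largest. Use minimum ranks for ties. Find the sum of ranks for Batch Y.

Sorted (descending): 48, 44, 38, 32, 27, 27, 27, 22, 20
The 3 values of 27 occupy positions 5–7 → each gets rank 5.
Batch Y values → pooled ranks: 48→1, 27→5, 22→8, 38→3
Rank sum = 1 + 5 + 8 + 3 = 17

17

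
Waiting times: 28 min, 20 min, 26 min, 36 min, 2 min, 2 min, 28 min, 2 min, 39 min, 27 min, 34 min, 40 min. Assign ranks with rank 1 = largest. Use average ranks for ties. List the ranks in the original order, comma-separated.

Sorted (descending): 40, 39, 36, 34, 28, 28, 27, 26, 20, 2, 2, 2
The 2 values of 28 occupy positions 5–6 → average rank (5+6)/2 = 5.5.
The 3 values of 2 occupy positions 10–12 → average rank 11.

5.5, 9, 8, 3, 11, 11, 5.5, 11, 2, 7, 4, 1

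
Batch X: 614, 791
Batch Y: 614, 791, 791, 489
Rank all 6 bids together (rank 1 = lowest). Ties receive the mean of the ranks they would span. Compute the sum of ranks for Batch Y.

13.5

Sorted (ascending): 489, 614, 614, 791, 791, 791
The 2 values of 614 occupy positions 2–3 → average rank (2+3)/2 = 2.5.
The 3 values of 791 occupy positions 4–6 → average rank 5.
Batch Y values → pooled ranks: 614→2.5, 791→5, 791→5, 489→1
Rank sum = 2.5 + 5 + 5 + 1 = 13.5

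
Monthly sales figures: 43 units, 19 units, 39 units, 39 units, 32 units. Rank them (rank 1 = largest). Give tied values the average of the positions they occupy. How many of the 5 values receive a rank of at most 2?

1

Sorted (descending): 43, 39, 39, 32, 19
The 2 values of 39 occupy positions 2–3 → average rank (2+3)/2 = 2.5.
Ranks ≤ 2: {1} → 1 value.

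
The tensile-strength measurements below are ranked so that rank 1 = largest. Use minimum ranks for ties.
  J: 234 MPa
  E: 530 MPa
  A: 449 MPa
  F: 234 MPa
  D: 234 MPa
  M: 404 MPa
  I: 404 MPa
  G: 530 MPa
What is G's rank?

1

Sorted (descending): 530, 530, 449, 404, 404, 234, 234, 234
The 2 values of 530 occupy positions 1–2 → each gets rank 1.
The 2 values of 404 occupy positions 4–5 → each gets rank 4.
The 3 values of 234 occupy positions 6–8 → each gets rank 6.
G has value 530 MPa → rank 1.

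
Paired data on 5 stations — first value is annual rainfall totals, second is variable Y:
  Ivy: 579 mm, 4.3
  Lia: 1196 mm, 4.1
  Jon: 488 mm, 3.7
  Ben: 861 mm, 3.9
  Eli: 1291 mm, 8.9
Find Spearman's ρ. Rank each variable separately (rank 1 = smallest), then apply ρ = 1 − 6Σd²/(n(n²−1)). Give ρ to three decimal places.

Ranks of variable 1: 2, 4, 1, 3, 5
Ranks of variable 2: 4, 3, 1, 2, 5
d = r₁ − r₂: -2, 1, 0, 1, 0
d²: 4, 1, 0, 1, 0; Σd² = 6
ρ = 1 − 6·6/(5·24) = 1 − 36/120 = 0.700

0.700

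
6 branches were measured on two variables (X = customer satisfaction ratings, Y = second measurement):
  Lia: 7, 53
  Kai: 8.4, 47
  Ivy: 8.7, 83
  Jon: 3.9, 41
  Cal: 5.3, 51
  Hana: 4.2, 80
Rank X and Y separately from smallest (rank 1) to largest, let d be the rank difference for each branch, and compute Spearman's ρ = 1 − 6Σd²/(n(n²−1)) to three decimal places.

Ranks of variable 1: 4, 5, 6, 1, 3, 2
Ranks of variable 2: 4, 2, 6, 1, 3, 5
d = r₁ − r₂: 0, 3, 0, 0, 0, -3
d²: 0, 9, 0, 0, 0, 9; Σd² = 18
ρ = 1 − 6·18/(6·35) = 1 − 108/210 = 0.486

0.486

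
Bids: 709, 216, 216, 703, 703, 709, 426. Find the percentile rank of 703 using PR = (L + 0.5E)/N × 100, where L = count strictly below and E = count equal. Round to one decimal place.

57.1

N = 7.
Strictly below 703: 3. Equal to 703: 2.
PR = (3 + 0.5·2)/7 × 100 = 57.1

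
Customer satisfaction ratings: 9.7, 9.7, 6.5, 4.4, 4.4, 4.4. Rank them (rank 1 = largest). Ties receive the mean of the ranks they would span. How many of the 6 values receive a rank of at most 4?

3

Sorted (descending): 9.7, 9.7, 6.5, 4.4, 4.4, 4.4
The 2 values of 9.7 occupy positions 1–2 → average rank (1+2)/2 = 1.5.
The 3 values of 4.4 occupy positions 4–6 → average rank 5.
Ranks ≤ 4: {1.5, 1.5, 3} → 3 values.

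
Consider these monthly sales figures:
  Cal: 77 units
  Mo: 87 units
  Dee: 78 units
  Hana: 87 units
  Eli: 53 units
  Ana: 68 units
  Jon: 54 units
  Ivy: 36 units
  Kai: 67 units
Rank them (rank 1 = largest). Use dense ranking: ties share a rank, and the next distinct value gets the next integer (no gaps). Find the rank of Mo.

1

Sorted (descending): 87, 87, 78, 77, 68, 67, 54, 53, 36
The 2 values of 87 share dense rank 1.
Remaining distinct values take the next consecutive integers.
Mo has value 87 units → rank 1.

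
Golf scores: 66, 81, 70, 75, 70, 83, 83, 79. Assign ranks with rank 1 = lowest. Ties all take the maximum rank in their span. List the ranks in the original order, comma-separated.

Sorted (ascending): 66, 70, 70, 75, 79, 81, 83, 83
The 2 values of 70 occupy positions 2–3 → each gets rank 3.
The 2 values of 83 occupy positions 7–8 → each gets rank 8.

1, 6, 3, 4, 3, 8, 8, 5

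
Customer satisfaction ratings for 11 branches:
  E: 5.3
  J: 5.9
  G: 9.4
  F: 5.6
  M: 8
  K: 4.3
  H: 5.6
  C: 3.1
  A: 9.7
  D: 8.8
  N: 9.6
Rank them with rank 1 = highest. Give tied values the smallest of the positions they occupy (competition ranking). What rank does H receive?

7

Sorted (descending): 9.7, 9.6, 9.4, 8.8, 8, 5.9, 5.6, 5.6, 5.3, 4.3, 3.1
The 2 values of 5.6 occupy positions 7–8 → each gets rank 7.
H has value 5.6 → rank 7.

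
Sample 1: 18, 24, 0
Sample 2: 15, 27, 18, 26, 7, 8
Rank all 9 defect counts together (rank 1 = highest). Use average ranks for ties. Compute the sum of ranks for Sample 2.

Sorted (descending): 27, 26, 24, 18, 18, 15, 8, 7, 0
The 2 values of 18 occupy positions 4–5 → average rank (4+5)/2 = 4.5.
Sample 2 values → pooled ranks: 15→6, 27→1, 18→4.5, 26→2, 7→8, 8→7
Rank sum = 6 + 1 + 4.5 + 2 + 8 + 7 = 28.5

28.5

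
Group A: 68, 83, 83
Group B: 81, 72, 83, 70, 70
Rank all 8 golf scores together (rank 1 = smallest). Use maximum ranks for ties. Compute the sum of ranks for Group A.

Sorted (ascending): 68, 70, 70, 72, 81, 83, 83, 83
The 2 values of 70 occupy positions 2–3 → each gets rank 3.
The 3 values of 83 occupy positions 6–8 → each gets rank 8.
Group A values → pooled ranks: 68→1, 83→8, 83→8
Rank sum = 1 + 8 + 8 = 17

17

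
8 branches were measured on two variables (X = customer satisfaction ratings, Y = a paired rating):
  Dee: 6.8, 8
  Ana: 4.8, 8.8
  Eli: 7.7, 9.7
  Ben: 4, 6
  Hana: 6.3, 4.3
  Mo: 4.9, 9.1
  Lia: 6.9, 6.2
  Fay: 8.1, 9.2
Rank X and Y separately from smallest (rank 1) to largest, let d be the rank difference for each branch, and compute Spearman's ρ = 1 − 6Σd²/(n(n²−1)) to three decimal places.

Ranks of variable 1: 5, 2, 7, 1, 4, 3, 6, 8
Ranks of variable 2: 4, 5, 8, 2, 1, 6, 3, 7
d = r₁ − r₂: 1, -3, -1, -1, 3, -3, 3, 1
d²: 1, 9, 1, 1, 9, 9, 9, 1; Σd² = 40
ρ = 1 − 6·40/(8·63) = 1 − 240/504 = 0.524

0.524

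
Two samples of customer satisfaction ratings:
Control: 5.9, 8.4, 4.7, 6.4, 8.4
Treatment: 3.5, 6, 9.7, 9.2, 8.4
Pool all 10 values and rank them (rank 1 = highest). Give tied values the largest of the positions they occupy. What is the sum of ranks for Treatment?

Sorted (descending): 9.7, 9.2, 8.4, 8.4, 8.4, 6.4, 6, 5.9, 4.7, 3.5
The 3 values of 8.4 occupy positions 3–5 → each gets rank 5.
Treatment values → pooled ranks: 3.5→10, 6→7, 9.7→1, 9.2→2, 8.4→5
Rank sum = 10 + 7 + 1 + 2 + 5 = 25

25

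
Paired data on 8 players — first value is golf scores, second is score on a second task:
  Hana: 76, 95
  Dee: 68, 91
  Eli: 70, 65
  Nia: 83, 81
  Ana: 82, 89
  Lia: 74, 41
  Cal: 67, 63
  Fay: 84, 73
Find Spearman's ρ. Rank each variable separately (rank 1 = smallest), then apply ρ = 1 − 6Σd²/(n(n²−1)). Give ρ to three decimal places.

0.238

Ranks of variable 1: 5, 2, 3, 7, 6, 4, 1, 8
Ranks of variable 2: 8, 7, 3, 5, 6, 1, 2, 4
d = r₁ − r₂: -3, -5, 0, 2, 0, 3, -1, 4
d²: 9, 25, 0, 4, 0, 9, 1, 16; Σd² = 64
ρ = 1 − 6·64/(8·63) = 1 − 384/504 = 0.238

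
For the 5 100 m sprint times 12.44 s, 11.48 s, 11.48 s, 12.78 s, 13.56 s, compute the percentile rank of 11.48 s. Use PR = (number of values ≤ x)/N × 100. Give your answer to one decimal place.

40.0

N = 5.
Strictly below 11.48: 0. Equal to 11.48: 2.
PR = 2/5 × 100 = 40.0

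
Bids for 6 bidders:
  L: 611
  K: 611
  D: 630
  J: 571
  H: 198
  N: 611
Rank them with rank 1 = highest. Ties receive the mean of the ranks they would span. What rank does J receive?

Sorted (descending): 630, 611, 611, 611, 571, 198
The 3 values of 611 occupy positions 2–4 → average rank 3.
J has value 571 → rank 5.

5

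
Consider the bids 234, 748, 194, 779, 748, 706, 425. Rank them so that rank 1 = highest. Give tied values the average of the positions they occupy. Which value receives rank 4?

706

Sorted (descending): 779, 748, 748, 706, 425, 234, 194
The 2 values of 748 occupy positions 2–3 → average rank (2+3)/2 = 2.5.
Rank 4 → value 706.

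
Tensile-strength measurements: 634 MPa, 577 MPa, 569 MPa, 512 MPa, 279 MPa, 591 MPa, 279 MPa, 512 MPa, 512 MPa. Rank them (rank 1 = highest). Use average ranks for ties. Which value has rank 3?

577

Sorted (descending): 634, 591, 577, 569, 512, 512, 512, 279, 279
The 3 values of 512 occupy positions 5–7 → average rank 6.
The 2 values of 279 occupy positions 8–9 → average rank (8+9)/2 = 8.5.
Rank 3 → value 577.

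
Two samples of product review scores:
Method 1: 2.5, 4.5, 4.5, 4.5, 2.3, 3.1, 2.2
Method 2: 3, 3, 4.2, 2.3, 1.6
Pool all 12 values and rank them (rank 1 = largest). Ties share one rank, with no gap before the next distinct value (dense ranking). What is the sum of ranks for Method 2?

Sorted (descending): 4.5, 4.5, 4.5, 4.2, 3.1, 3, 3, 2.5, 2.3, 2.3, 2.2, 1.6
The 3 values of 4.5 share dense rank 1.
The 2 values of 3 share dense rank 4.
The 2 values of 2.3 share dense rank 6.
Remaining distinct values take the next consecutive integers.
Method 2 values → pooled ranks: 3→4, 3→4, 4.2→2, 2.3→6, 1.6→8
Rank sum = 4 + 4 + 2 + 6 + 8 = 24

24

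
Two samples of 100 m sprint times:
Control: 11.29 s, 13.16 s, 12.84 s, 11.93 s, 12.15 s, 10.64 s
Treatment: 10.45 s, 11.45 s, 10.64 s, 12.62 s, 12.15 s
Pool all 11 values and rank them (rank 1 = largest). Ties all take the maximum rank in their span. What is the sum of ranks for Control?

Sorted (descending): 13.16, 12.84, 12.62, 12.15, 12.15, 11.93, 11.45, 11.29, 10.64, 10.64, 10.45
The 2 values of 12.15 occupy positions 4–5 → each gets rank 5.
The 2 values of 10.64 occupy positions 9–10 → each gets rank 10.
Control values → pooled ranks: 11.29→8, 13.16→1, 12.84→2, 11.93→6, 12.15→5, 10.64→10
Rank sum = 8 + 1 + 2 + 6 + 5 + 10 = 32

32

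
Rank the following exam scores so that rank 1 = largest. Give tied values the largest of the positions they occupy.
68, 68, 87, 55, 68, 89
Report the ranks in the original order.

5, 5, 2, 6, 5, 1

Sorted (descending): 89, 87, 68, 68, 68, 55
The 3 values of 68 occupy positions 3–5 → each gets rank 5.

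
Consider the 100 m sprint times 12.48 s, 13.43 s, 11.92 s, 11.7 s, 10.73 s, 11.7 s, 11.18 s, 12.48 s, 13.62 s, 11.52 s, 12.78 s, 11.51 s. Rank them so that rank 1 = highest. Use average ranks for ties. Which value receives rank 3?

Sorted (descending): 13.62, 13.43, 12.78, 12.48, 12.48, 11.92, 11.7, 11.7, 11.52, 11.51, 11.18, 10.73
The 2 values of 12.48 occupy positions 4–5 → average rank (4+5)/2 = 4.5.
The 2 values of 11.7 occupy positions 7–8 → average rank (7+8)/2 = 7.5.
Rank 3 → value 12.78.

12.78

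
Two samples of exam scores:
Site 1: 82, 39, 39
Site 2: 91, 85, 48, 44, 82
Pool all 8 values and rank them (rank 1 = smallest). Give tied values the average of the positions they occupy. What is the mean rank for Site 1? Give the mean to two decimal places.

Sorted (ascending): 39, 39, 44, 48, 82, 82, 85, 91
The 2 values of 39 occupy positions 1–2 → average rank (1+2)/2 = 1.5.
The 2 values of 82 occupy positions 5–6 → average rank (5+6)/2 = 5.5.
Site 1 values → pooled ranks: 82→5.5, 39→1.5, 39→1.5
Mean rank = (5.5 + 1.5 + 1.5) / 3 = 2.83

2.83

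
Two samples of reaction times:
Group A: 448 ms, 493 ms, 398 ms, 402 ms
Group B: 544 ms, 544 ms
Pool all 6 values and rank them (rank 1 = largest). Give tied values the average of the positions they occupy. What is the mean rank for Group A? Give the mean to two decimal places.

4.50

Sorted (descending): 544, 544, 493, 448, 402, 398
The 2 values of 544 occupy positions 1–2 → average rank (1+2)/2 = 1.5.
Group A values → pooled ranks: 448→4, 493→3, 398→6, 402→5
Mean rank = (4 + 3 + 6 + 5) / 4 = 4.50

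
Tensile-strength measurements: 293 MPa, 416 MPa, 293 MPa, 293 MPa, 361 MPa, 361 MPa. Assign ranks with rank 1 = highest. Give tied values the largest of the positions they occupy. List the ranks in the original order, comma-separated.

Sorted (descending): 416, 361, 361, 293, 293, 293
The 2 values of 361 occupy positions 2–3 → each gets rank 3.
The 3 values of 293 occupy positions 4–6 → each gets rank 6.

6, 1, 6, 6, 3, 3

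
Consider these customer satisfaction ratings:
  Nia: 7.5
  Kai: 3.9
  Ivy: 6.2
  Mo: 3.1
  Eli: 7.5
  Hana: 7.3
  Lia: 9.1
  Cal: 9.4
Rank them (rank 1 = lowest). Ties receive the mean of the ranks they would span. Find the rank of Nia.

Sorted (ascending): 3.1, 3.9, 6.2, 7.3, 7.5, 7.5, 9.1, 9.4
The 2 values of 7.5 occupy positions 5–6 → average rank (5+6)/2 = 5.5.
Nia has value 7.5 → rank 5.5.

5.5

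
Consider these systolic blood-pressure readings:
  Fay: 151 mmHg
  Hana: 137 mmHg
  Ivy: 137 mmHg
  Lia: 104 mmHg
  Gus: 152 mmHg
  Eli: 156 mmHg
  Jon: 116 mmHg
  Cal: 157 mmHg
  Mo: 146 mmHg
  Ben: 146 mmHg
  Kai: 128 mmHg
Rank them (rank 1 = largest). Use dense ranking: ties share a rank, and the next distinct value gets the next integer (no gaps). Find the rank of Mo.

Sorted (descending): 157, 156, 152, 151, 146, 146, 137, 137, 128, 116, 104
The 2 values of 146 share dense rank 5.
The 2 values of 137 share dense rank 6.
Remaining distinct values take the next consecutive integers.
Mo has value 146 mmHg → rank 5.

5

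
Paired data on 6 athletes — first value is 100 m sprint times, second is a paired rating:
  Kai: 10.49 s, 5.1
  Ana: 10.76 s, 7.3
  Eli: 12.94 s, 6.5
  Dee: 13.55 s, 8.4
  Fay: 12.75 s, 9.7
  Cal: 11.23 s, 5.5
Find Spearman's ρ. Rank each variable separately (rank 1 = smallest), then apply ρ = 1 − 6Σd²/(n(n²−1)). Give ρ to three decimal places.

0.600

Ranks of variable 1: 1, 2, 5, 6, 4, 3
Ranks of variable 2: 1, 4, 3, 5, 6, 2
d = r₁ − r₂: 0, -2, 2, 1, -2, 1
d²: 0, 4, 4, 1, 4, 1; Σd² = 14
ρ = 1 − 6·14/(6·35) = 1 − 84/210 = 0.600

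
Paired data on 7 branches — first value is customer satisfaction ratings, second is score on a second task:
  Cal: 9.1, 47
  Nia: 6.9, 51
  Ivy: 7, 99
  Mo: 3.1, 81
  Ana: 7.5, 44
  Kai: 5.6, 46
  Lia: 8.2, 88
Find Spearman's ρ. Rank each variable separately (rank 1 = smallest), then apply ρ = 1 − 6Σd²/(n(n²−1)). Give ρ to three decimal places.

-0.036

Ranks of variable 1: 7, 3, 4, 1, 5, 2, 6
Ranks of variable 2: 3, 4, 7, 5, 1, 2, 6
d = r₁ − r₂: 4, -1, -3, -4, 4, 0, 0
d²: 16, 1, 9, 16, 16, 0, 0; Σd² = 58
ρ = 1 − 6·58/(7·48) = 1 − 348/336 = -0.036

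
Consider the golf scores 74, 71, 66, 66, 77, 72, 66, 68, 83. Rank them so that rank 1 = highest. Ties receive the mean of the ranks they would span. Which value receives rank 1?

Sorted (descending): 83, 77, 74, 72, 71, 68, 66, 66, 66
The 3 values of 66 occupy positions 7–9 → average rank 8.
Rank 1 → value 83.

83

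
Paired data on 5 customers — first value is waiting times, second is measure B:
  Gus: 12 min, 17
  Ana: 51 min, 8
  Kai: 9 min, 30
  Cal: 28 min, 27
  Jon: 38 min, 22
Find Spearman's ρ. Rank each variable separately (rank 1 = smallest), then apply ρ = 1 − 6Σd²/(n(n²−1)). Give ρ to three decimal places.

-0.700

Ranks of variable 1: 2, 5, 1, 3, 4
Ranks of variable 2: 2, 1, 5, 4, 3
d = r₁ − r₂: 0, 4, -4, -1, 1
d²: 0, 16, 16, 1, 1; Σd² = 34
ρ = 1 − 6·34/(5·24) = 1 − 204/120 = -0.700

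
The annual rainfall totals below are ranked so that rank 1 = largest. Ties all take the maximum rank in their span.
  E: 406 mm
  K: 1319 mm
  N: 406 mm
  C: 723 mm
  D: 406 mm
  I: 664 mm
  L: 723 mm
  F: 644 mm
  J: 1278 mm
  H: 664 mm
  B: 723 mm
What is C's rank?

Sorted (descending): 1319, 1278, 723, 723, 723, 664, 664, 644, 406, 406, 406
The 3 values of 723 occupy positions 3–5 → each gets rank 5.
The 2 values of 664 occupy positions 6–7 → each gets rank 7.
The 3 values of 406 occupy positions 9–11 → each gets rank 11.
C has value 723 mm → rank 5.

5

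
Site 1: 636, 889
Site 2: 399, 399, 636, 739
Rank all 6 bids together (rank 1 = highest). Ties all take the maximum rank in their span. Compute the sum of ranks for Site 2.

18

Sorted (descending): 889, 739, 636, 636, 399, 399
The 2 values of 636 occupy positions 3–4 → each gets rank 4.
The 2 values of 399 occupy positions 5–6 → each gets rank 6.
Site 2 values → pooled ranks: 399→6, 399→6, 636→4, 739→2
Rank sum = 6 + 6 + 4 + 2 = 18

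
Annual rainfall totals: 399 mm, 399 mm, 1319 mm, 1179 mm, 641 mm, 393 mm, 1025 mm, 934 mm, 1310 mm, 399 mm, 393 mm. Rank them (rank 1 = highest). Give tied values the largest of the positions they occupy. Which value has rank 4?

Sorted (descending): 1319, 1310, 1179, 1025, 934, 641, 399, 399, 399, 393, 393
The 3 values of 399 occupy positions 7–9 → each gets rank 9.
The 2 values of 393 occupy positions 10–11 → each gets rank 11.
Rank 4 → value 1025.

1025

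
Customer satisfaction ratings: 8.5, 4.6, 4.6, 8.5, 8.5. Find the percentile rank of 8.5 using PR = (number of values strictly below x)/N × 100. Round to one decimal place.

40.0

N = 5.
Strictly below 8.5: 2. Equal to 8.5: 3.
PR = 2/5 × 100 = 40.0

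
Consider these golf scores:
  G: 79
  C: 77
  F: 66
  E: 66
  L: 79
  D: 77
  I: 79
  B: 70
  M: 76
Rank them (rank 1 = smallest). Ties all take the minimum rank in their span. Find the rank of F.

1

Sorted (ascending): 66, 66, 70, 76, 77, 77, 79, 79, 79
The 2 values of 66 occupy positions 1–2 → each gets rank 1.
The 2 values of 77 occupy positions 5–6 → each gets rank 5.
The 3 values of 79 occupy positions 7–9 → each gets rank 7.
F has value 66 → rank 1.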